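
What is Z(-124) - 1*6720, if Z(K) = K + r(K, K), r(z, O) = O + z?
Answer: -7092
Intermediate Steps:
Z(K) = 3*K (Z(K) = K + (K + K) = K + 2*K = 3*K)
Z(-124) - 1*6720 = 3*(-124) - 1*6720 = -372 - 6720 = -7092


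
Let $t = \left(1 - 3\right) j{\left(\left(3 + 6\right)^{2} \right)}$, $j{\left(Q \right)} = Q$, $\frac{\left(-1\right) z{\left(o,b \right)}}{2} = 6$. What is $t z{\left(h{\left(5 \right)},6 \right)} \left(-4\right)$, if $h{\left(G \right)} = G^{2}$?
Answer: $-7776$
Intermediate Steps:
$z{\left(o,b \right)} = -12$ ($z{\left(o,b \right)} = \left(-2\right) 6 = -12$)
$t = -162$ ($t = \left(1 - 3\right) \left(3 + 6\right)^{2} = - 2 \cdot 9^{2} = \left(-2\right) 81 = -162$)
$t z{\left(h{\left(5 \right)},6 \right)} \left(-4\right) = \left(-162\right) \left(-12\right) \left(-4\right) = 1944 \left(-4\right) = -7776$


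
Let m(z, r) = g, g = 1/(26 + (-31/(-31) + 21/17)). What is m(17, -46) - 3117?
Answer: -1496143/480 ≈ -3117.0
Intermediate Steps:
g = 17/480 (g = 1/(26 + (-31*(-1/31) + 21*(1/17))) = 1/(26 + (1 + 21/17)) = 1/(26 + 38/17) = 1/(480/17) = 17/480 ≈ 0.035417)
m(z, r) = 17/480
m(17, -46) - 3117 = 17/480 - 3117 = -1496143/480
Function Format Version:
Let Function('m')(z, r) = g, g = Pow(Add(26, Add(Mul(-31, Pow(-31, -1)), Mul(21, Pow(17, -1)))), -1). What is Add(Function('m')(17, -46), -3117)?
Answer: Rational(-1496143, 480) ≈ -3117.0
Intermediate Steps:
g = Rational(17, 480) (g = Pow(Add(26, Add(Mul(-31, Rational(-1, 31)), Mul(21, Rational(1, 17)))), -1) = Pow(Add(26, Add(1, Rational(21, 17))), -1) = Pow(Add(26, Rational(38, 17)), -1) = Pow(Rational(480, 17), -1) = Rational(17, 480) ≈ 0.035417)
Function('m')(z, r) = Rational(17, 480)
Add(Function('m')(17, -46), -3117) = Add(Rational(17, 480), -3117) = Rational(-1496143, 480)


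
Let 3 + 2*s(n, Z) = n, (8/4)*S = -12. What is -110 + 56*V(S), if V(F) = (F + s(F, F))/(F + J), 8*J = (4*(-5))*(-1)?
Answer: 58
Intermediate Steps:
J = 5/2 (J = ((4*(-5))*(-1))/8 = (-20*(-1))/8 = (1/8)*20 = 5/2 ≈ 2.5000)
S = -6 (S = (1/2)*(-12) = -6)
s(n, Z) = -3/2 + n/2
V(F) = (-3/2 + 3*F/2)/(5/2 + F) (V(F) = (F + (-3/2 + F/2))/(F + 5/2) = (-3/2 + 3*F/2)/(5/2 + F))
-110 + 56*V(S) = -110 + 56*(3*(-1 - 6)/(5 + 2*(-6))) = -110 + 56*(3*(-7)/(5 - 12)) = -110 + 56*(3*(-7)/(-7)) = -110 + 56*(3*(-1/7)*(-7)) = -110 + 56*3 = -110 + 168 = 58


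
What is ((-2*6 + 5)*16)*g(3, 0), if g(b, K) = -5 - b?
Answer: 896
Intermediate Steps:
((-2*6 + 5)*16)*g(3, 0) = ((-2*6 + 5)*16)*(-5 - 1*3) = ((-12 + 5)*16)*(-5 - 3) = -7*16*(-8) = -112*(-8) = 896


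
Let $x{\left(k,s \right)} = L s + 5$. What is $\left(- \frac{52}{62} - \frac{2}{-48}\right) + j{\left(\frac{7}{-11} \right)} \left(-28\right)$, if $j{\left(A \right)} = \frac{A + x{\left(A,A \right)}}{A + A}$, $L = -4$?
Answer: $\frac{112495}{744} \approx 151.2$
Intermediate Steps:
$x{\left(k,s \right)} = 5 - 4 s$ ($x{\left(k,s \right)} = - 4 s + 5 = 5 - 4 s$)
$j{\left(A \right)} = \frac{5 - 3 A}{2 A}$ ($j{\left(A \right)} = \frac{A - \left(-5 + 4 A\right)}{A + A} = \frac{5 - 3 A}{2 A}$)
$\left(- \frac{52}{62} - \frac{2}{-48}\right) + j{\left(\frac{7}{-11} \right)} \left(-28\right) = \left(- \frac{52}{62} - \frac{2}{-48}\right) + \frac{5 - 3 \frac{7}{-11}}{2 \frac{7}{-11}} \left(-28\right) = \left(\left(-52\right) \frac{1}{62} - - \frac{1}{24}\right) + \frac{5 - 3 \cdot 7 \left(- \frac{1}{11}\right)}{2 \cdot 7 \left(- \frac{1}{11}\right)} \left(-28\right) = \left(- \frac{26}{31} + \frac{1}{24}\right) + \frac{5 - - \frac{21}{11}}{2 \left(- \frac{7}{11}\right)} \left(-28\right) = - \frac{593}{744} + \frac{1}{2} \left(- \frac{11}{7}\right) \left(5 + \frac{21}{11}\right) \left(-28\right) = - \frac{593}{744} + \frac{1}{2} \left(- \frac{11}{7}\right) \frac{76}{11} \left(-28\right) = - \frac{593}{744} - -152 = - \frac{593}{744} + 152 = \frac{112495}{744}$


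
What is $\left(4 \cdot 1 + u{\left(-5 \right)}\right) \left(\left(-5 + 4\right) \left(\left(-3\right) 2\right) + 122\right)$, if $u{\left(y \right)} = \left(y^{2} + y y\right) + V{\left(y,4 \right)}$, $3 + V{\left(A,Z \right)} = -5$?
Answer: $5888$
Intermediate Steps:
$V{\left(A,Z \right)} = -8$ ($V{\left(A,Z \right)} = -3 - 5 = -8$)
$u{\left(y \right)} = -8 + 2 y^{2}$ ($u{\left(y \right)} = \left(y^{2} + y y\right) - 8 = \left(y^{2} + y^{2}\right) - 8 = 2 y^{2} - 8 = -8 + 2 y^{2}$)
$\left(4 \cdot 1 + u{\left(-5 \right)}\right) \left(\left(-5 + 4\right) \left(\left(-3\right) 2\right) + 122\right) = \left(4 \cdot 1 - \left(8 - 2 \left(-5\right)^{2}\right)\right) \left(\left(-5 + 4\right) \left(\left(-3\right) 2\right) + 122\right) = \left(4 + \left(-8 + 2 \cdot 25\right)\right) \left(\left(-1\right) \left(-6\right) + 122\right) = \left(4 + \left(-8 + 50\right)\right) \left(6 + 122\right) = \left(4 + 42\right) 128 = 46 \cdot 128 = 5888$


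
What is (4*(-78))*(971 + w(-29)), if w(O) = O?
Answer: -293904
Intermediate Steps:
(4*(-78))*(971 + w(-29)) = (4*(-78))*(971 - 29) = -312*942 = -293904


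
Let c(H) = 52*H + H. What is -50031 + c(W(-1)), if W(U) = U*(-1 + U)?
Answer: -49925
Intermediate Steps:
c(H) = 53*H
-50031 + c(W(-1)) = -50031 + 53*(-(-1 - 1)) = -50031 + 53*(-1*(-2)) = -50031 + 53*2 = -50031 + 106 = -49925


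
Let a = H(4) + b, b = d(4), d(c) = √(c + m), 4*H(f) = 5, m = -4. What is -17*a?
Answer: -85/4 ≈ -21.250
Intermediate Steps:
H(f) = 5/4 (H(f) = (¼)*5 = 5/4)
d(c) = √(-4 + c) (d(c) = √(c - 4) = √(-4 + c))
b = 0 (b = √(-4 + 4) = √0 = 0)
a = 5/4 (a = 5/4 + 0 = 5/4 ≈ 1.2500)
-17*a = -17*5/4 = -85/4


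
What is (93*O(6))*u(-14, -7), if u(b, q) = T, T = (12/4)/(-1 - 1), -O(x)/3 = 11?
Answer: 9207/2 ≈ 4603.5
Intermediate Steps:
O(x) = -33 (O(x) = -3*11 = -33)
T = -3/2 (T = (12*(¼))/(-2) = 3*(-½) = -3/2 ≈ -1.5000)
u(b, q) = -3/2
(93*O(6))*u(-14, -7) = (93*(-33))*(-3/2) = -3069*(-3/2) = 9207/2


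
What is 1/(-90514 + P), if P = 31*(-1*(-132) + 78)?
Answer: -1/84004 ≈ -1.1904e-5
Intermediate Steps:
P = 6510 (P = 31*(132 + 78) = 31*210 = 6510)
1/(-90514 + P) = 1/(-90514 + 6510) = 1/(-84004) = -1/84004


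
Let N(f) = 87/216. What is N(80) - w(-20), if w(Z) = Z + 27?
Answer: -475/72 ≈ -6.5972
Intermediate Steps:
w(Z) = 27 + Z
N(f) = 29/72 (N(f) = 87*(1/216) = 29/72)
N(80) - w(-20) = 29/72 - (27 - 20) = 29/72 - 1*7 = 29/72 - 7 = -475/72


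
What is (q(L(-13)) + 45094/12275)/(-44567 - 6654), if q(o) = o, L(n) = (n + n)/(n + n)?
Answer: -57369/628737775 ≈ -9.1245e-5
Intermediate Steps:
L(n) = 1 (L(n) = (2*n)/((2*n)) = (2*n)*(1/(2*n)) = 1)
(q(L(-13)) + 45094/12275)/(-44567 - 6654) = (1 + 45094/12275)/(-44567 - 6654) = (1 + 45094*(1/12275))/(-51221) = (1 + 45094/12275)*(-1/51221) = (57369/12275)*(-1/51221) = -57369/628737775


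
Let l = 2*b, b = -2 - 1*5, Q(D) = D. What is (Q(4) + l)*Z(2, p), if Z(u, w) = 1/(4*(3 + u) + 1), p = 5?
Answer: -10/21 ≈ -0.47619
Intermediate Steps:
b = -7 (b = -2 - 5 = -7)
l = -14 (l = 2*(-7) = -14)
Z(u, w) = 1/(13 + 4*u) (Z(u, w) = 1/((12 + 4*u) + 1) = 1/(13 + 4*u))
(Q(4) + l)*Z(2, p) = (4 - 14)/(13 + 4*2) = -10/(13 + 8) = -10/21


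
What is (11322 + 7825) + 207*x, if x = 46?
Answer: 28669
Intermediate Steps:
(11322 + 7825) + 207*x = (11322 + 7825) + 207*46 = 19147 + 9522 = 28669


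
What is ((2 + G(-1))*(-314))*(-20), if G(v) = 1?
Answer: 18840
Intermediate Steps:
((2 + G(-1))*(-314))*(-20) = ((2 + 1)*(-314))*(-20) = (3*(-314))*(-20) = -942*(-20) = 18840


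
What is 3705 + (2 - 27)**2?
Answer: 4330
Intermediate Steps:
3705 + (2 - 27)**2 = 3705 + (-25)**2 = 3705 + 625 = 4330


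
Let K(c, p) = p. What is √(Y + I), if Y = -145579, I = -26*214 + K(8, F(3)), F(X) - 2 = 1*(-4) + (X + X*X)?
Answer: I*√151133 ≈ 388.76*I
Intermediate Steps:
F(X) = -2 + X + X² (F(X) = 2 + (1*(-4) + (X + X*X)) = 2 + (-4 + (X + X²)) = 2 + (-4 + X + X²) = -2 + X + X²)
I = -5554 (I = -26*214 + (-2 + 3 + 3²) = -5564 + (-2 + 3 + 9) = -5564 + 10 = -5554)
√(Y + I) = √(-145579 - 5554) = √(-151133) = I*√151133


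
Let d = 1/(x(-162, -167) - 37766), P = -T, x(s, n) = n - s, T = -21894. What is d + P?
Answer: 826958273/37771 ≈ 21894.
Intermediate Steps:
P = 21894 (P = -1*(-21894) = 21894)
d = -1/37771 (d = 1/((-167 - 1*(-162)) - 37766) = 1/((-167 + 162) - 37766) = 1/(-5 - 37766) = 1/(-37771) = -1/37771 ≈ -2.6475e-5)
d + P = -1/37771 + 21894 = 826958273/37771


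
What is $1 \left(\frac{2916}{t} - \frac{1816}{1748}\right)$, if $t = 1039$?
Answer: $\frac{802586}{454043} \approx 1.7676$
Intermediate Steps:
$1 \left(\frac{2916}{t} - \frac{1816}{1748}\right) = 1 \left(\frac{2916}{1039} - \frac{1816}{1748}\right) = 1 \left(2916 \cdot \frac{1}{1039} - \frac{454}{437}\right) = 1 \left(\frac{2916}{1039} - \frac{454}{437}\right) = 1 \cdot \frac{802586}{454043} = \frac{802586}{454043}$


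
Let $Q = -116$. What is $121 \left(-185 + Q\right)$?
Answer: $-36421$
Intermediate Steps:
$121 \left(-185 + Q\right) = 121 \left(-185 - 116\right) = 121 \left(-301\right) = -36421$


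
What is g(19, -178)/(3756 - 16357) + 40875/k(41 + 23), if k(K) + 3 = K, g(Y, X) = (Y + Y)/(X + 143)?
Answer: 18027307943/26903135 ≈ 670.08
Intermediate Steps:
g(Y, X) = 2*Y/(143 + X) (g(Y, X) = (2*Y)/(143 + X) = 2*Y/(143 + X))
k(K) = -3 + K
g(19, -178)/(3756 - 16357) + 40875/k(41 + 23) = (2*19/(143 - 178))/(3756 - 16357) + 40875/(-3 + (41 + 23)) = (2*19/(-35))/(-12601) + 40875/(-3 + 64) = (2*19*(-1/35))*(-1/12601) + 40875/61 = -38/35*(-1/12601) + 40875*(1/61) = 38/441035 + 40875/61 = 18027307943/26903135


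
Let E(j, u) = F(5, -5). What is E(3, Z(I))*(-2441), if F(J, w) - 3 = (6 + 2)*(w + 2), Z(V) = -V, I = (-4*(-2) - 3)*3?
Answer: 51261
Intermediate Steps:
I = 15 (I = (8 - 3)*3 = 5*3 = 15)
F(J, w) = 19 + 8*w (F(J, w) = 3 + (6 + 2)*(w + 2) = 3 + 8*(2 + w) = 3 + (16 + 8*w) = 19 + 8*w)
E(j, u) = -21 (E(j, u) = 19 + 8*(-5) = 19 - 40 = -21)
E(3, Z(I))*(-2441) = -21*(-2441) = 51261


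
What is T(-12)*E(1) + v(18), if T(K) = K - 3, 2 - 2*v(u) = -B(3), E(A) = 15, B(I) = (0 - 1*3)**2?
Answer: -439/2 ≈ -219.50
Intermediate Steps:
B(I) = 9 (B(I) = (0 - 3)**2 = (-3)**2 = 9)
v(u) = 11/2 (v(u) = 1 - (-1)*9/2 = 1 - 1/2*(-9) = 1 + 9/2 = 11/2)
T(K) = -3 + K
T(-12)*E(1) + v(18) = (-3 - 12)*15 + 11/2 = -15*15 + 11/2 = -225 + 11/2 = -439/2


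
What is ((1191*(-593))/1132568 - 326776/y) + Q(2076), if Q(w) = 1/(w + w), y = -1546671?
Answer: -62439035804459/151522922017572 ≈ -0.41208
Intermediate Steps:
Q(w) = 1/(2*w)
((1191*(-593))/1132568 - 326776/y) + Q(2076) = ((1191*(-593))/1132568 - 326776/(-1546671)) + (½)/2076 = (-706263*1/1132568 - 326776*(-1/1546671)) + (½)*(1/2076) = (-706263/1132568 + 326776/1546671) + 1/4152 = -722260459705/1751710081128 + 1/4152 = -62439035804459/151522922017572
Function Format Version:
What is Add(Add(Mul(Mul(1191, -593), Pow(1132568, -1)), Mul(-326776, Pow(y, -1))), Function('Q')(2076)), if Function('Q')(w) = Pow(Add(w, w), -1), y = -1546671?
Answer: Rational(-62439035804459, 151522922017572) ≈ -0.41208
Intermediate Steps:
Function('Q')(w) = Mul(Rational(1, 2), Pow(w, -1)) (Function('Q')(w) = Pow(Mul(2, w), -1) = Mul(Rational(1, 2), Pow(w, -1)))
Add(Add(Mul(Mul(1191, -593), Pow(1132568, -1)), Mul(-326776, Pow(y, -1))), Function('Q')(2076)) = Add(Add(Mul(Mul(1191, -593), Pow(1132568, -1)), Mul(-326776, Pow(-1546671, -1))), Mul(Rational(1, 2), Pow(2076, -1))) = Add(Add(Mul(-706263, Rational(1, 1132568)), Mul(-326776, Rational(-1, 1546671))), Mul(Rational(1, 2), Rational(1, 2076))) = Add(Add(Rational(-706263, 1132568), Rational(326776, 1546671)), Rational(1, 4152)) = Add(Rational(-722260459705, 1751710081128), Rational(1, 4152)) = Rational(-62439035804459, 151522922017572)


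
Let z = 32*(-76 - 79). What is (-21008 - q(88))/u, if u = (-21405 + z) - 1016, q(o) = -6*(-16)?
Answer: 21104/27381 ≈ 0.77075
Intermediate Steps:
z = -4960 (z = 32*(-155) = -4960)
q(o) = 96
u = -27381 (u = (-21405 - 4960) - 1016 = -26365 - 1016 = -27381)
(-21008 - q(88))/u = (-21008 - 1*96)/(-27381) = (-21008 - 96)*(-1/27381) = -21104*(-1/27381) = 21104/27381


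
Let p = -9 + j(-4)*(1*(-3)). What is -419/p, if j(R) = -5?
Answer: -419/6 ≈ -69.833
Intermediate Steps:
p = 6 (p = -9 - 5*(-3) = -9 + 15 = 6)
-419/p = -419/6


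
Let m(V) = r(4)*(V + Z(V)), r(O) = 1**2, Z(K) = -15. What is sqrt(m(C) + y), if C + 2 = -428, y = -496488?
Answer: I*sqrt(496933) ≈ 704.93*I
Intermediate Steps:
r(O) = 1
C = -430 (C = -2 - 428 = -430)
m(V) = -15 + V (m(V) = 1*(V - 15) = 1*(-15 + V) = -15 + V)
sqrt(m(C) + y) = sqrt((-15 - 430) - 496488) = sqrt(-445 - 496488) = sqrt(-496933) = I*sqrt(496933)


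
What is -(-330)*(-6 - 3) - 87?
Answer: -3057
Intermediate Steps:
-(-330)*(-6 - 3) - 87 = -(-330)*(-9) - 87 = -110*27 - 87 = -2970 - 87 = -3057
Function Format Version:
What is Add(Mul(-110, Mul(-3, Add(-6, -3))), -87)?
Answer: -3057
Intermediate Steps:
Add(Mul(-110, Mul(-3, Add(-6, -3))), -87) = Add(Mul(-110, Mul(-3, -9)), -87) = Add(Mul(-110, 27), -87) = Add(-2970, -87) = -3057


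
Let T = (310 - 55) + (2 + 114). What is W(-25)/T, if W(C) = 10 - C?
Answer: 5/53 ≈ 0.094340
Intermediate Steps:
T = 371 (T = 255 + 116 = 371)
W(-25)/T = (10 - 1*(-25))/371 = (10 + 25)*(1/371) = 35*(1/371) = 5/53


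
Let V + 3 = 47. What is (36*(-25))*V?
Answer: -39600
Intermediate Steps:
V = 44 (V = -3 + 47 = 44)
(36*(-25))*V = (36*(-25))*44 = -900*44 = -39600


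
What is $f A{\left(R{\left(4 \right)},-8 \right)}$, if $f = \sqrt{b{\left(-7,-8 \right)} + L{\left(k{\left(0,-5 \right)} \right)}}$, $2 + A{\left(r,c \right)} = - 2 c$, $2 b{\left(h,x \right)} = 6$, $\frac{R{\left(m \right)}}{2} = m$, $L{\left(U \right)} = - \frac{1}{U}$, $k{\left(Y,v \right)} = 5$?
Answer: $\frac{14 \sqrt{70}}{5} \approx 23.426$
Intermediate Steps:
$R{\left(m \right)} = 2 m$
$b{\left(h,x \right)} = 3$ ($b{\left(h,x \right)} = \frac{1}{2} \cdot 6 = 3$)
$A{\left(r,c \right)} = -2 - 2 c$
$f = \frac{\sqrt{70}}{5}$ ($f = \sqrt{3 - \frac{1}{5}} = \sqrt{\frac{14}{5}} = \frac{\sqrt{70}}{5} \approx 1.6733$)
$f A{\left(R{\left(4 \right)},-8 \right)} = \frac{\sqrt{70}}{5} \left(-2 - -16\right) = \frac{\sqrt{70}}{5} \left(-2 + 16\right) = \frac{\sqrt{70}}{5} \cdot 14 = \frac{14 \sqrt{70}}{5}$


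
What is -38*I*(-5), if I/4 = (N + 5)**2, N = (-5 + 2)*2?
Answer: 760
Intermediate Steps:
N = -6 (N = -3*2 = -6)
I = 4 (I = 4*(-6 + 5)**2 = 4*(-1)**2 = 4*1 = 4)
-38*I*(-5) = -38*4*(-5) = -152*(-5) = 760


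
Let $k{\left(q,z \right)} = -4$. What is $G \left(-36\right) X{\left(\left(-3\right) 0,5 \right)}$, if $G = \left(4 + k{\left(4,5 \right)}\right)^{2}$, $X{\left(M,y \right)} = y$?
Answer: $0$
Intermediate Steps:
$G = 0$ ($G = \left(4 - 4\right)^{2} = 0^{2} = 0$)
$G \left(-36\right) X{\left(\left(-3\right) 0,5 \right)} = 0 \left(-36\right) 5 = 0 \cdot 5 = 0$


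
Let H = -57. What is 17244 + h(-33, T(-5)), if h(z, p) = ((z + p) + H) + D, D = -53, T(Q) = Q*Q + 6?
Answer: 17132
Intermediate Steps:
T(Q) = 6 + Q² (T(Q) = Q² + 6 = 6 + Q²)
h(z, p) = -110 + p + z (h(z, p) = ((z + p) - 57) - 53 = ((p + z) - 57) - 53 = (-57 + p + z) - 53 = -110 + p + z)
17244 + h(-33, T(-5)) = 17244 + (-110 + (6 + (-5)²) - 33) = 17244 + (-110 + (6 + 25) - 33) = 17244 + (-110 + 31 - 33) = 17244 - 112 = 17132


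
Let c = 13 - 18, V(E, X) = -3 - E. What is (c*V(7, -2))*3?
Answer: 150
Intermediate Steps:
c = -5
(c*V(7, -2))*3 = -5*(-3 - 1*7)*3 = -5*(-3 - 7)*3 = -5*(-10)*3 = 50*3 = 150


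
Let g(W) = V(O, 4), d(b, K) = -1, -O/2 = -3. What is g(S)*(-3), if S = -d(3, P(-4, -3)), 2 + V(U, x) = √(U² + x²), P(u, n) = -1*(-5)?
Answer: 6 - 6*√13 ≈ -15.633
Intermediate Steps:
O = 6 (O = -2*(-3) = 6)
P(u, n) = 5
V(U, x) = -2 + √(U² + x²)
S = 1 (S = -1*(-1) = 1)
g(W) = -2 + 2*√13 (g(W) = -2 + √(6² + 4²) = -2 + √(36 + 16) = -2 + √52 = -2 + 2*√13)
g(S)*(-3) = (-2 + 2*√13)*(-3) = 6 - 6*√13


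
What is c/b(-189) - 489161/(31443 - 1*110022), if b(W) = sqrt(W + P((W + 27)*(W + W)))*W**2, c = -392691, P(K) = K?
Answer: 489161/78579 - 130897*sqrt(6783)/242295543 ≈ 6.1806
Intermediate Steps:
b(W) = W**2*sqrt(W + 2*W*(27 + W)) (b(W) = sqrt(W + (W + 27)*(W + W))*W**2 = sqrt(W + (27 + W)*(2*W))*W**2 = sqrt(W + 2*W*(27 + W))*W**2 = W**2*sqrt(W + 2*W*(27 + W)))
c/b(-189) - 489161/(31443 - 1*110022) = -392691*sqrt(6783)/726886629 - 489161/(31443 - 1*110022) = -392691*sqrt(6783)/726886629 - 489161/(31443 - 110022) = -392691*sqrt(6783)/726886629 - 489161/(-78579) = -392691*sqrt(6783)/726886629 - 489161*(-1/78579) = -392691*sqrt(6783)/726886629 + 489161/78579 = -130897*sqrt(6783)/242295543 + 489161/78579 = 489161/78579 - 130897*sqrt(6783)/242295543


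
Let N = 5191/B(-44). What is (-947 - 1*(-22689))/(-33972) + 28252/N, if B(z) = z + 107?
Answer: 30176542375/88174326 ≈ 342.24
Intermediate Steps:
B(z) = 107 + z
N = 5191/63 (N = 5191/(107 - 44) = 5191/63 ≈ 82.397)
(-947 - 1*(-22689))/(-33972) + 28252/N = (-947 - 1*(-22689))/(-33972) + 28252/(5191/63) = (-947 + 22689)*(-1/33972) + 28252*(63/5191) = 21742*(-1/33972) + 1779876/5191 = -10871/16986 + 1779876/5191 = 30176542375/88174326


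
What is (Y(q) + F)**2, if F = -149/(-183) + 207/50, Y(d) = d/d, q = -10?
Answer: 2968179361/83722500 ≈ 35.453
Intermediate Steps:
Y(d) = 1
F = 45331/9150 (F = -149*(-1/183) + 207*(1/50) = 149/183 + 207/50 = 45331/9150 ≈ 4.9542)
(Y(q) + F)**2 = (1 + 45331/9150)**2 = (54481/9150)**2 = 2968179361/83722500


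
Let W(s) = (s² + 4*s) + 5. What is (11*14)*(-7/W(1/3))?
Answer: -4851/29 ≈ -167.28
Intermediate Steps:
W(s) = 5 + s² + 4*s
(11*14)*(-7/W(1/3)) = (11*14)*(-7/(5 + (1/3)² + 4/3)) = 154*(-7/(5 + (⅓)² + 4*(⅓))) = 154*(-7/(5 + ⅑ + 4/3)) = 154*(-7/58/9) = 154*(-7*9/58) = 154*(-63/58) = -4851/29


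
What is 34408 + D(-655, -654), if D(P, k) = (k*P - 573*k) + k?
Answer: 836866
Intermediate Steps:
D(P, k) = -572*k + P*k (D(P, k) = (P*k - 573*k) + k = (-573*k + P*k) + k = -572*k + P*k)
34408 + D(-655, -654) = 34408 - 654*(-572 - 655) = 34408 - 654*(-1227) = 34408 + 802458 = 836866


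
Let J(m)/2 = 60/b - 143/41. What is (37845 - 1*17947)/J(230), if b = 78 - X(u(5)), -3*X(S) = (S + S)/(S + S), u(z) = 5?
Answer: -19171723/5245 ≈ -3655.2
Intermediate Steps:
X(S) = -⅓ (X(S) = -(S + S)/(3*(S + S)) = -2*S/(3*(2*S)) = -2*S*1/(2*S)/3 = -⅓*1 = -⅓)
b = 235/3 (b = 78 - 1*(-⅓) = 78 + ⅓ = 235/3 ≈ 78.333)
J(m) = -10490/1927 (J(m) = 2*(60/(235/3) - 143/41) = 2*(60*(3/235) - 143*1/41) = 2*(36/47 - 143/41) = 2*(-5245/1927) = -10490/1927)
(37845 - 1*17947)/J(230) = (37845 - 1*17947)/(-10490/1927) = (37845 - 17947)*(-1927/10490) = 19898*(-1927/10490) = -19171723/5245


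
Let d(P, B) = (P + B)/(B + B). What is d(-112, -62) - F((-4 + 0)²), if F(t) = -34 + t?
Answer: 1203/62 ≈ 19.403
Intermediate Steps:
d(P, B) = (B + P)/(2*B) (d(P, B) = (B + P)/((2*B)) = (B + P)*(1/(2*B)) = (B + P)/(2*B))
d(-112, -62) - F((-4 + 0)²) = (½)*(-62 - 112)/(-62) - (-34 + (-4 + 0)²) = (½)*(-1/62)*(-174) - (-34 + (-4)²) = 87/62 - (-34 + 16) = 87/62 - 1*(-18) = 87/62 + 18 = 1203/62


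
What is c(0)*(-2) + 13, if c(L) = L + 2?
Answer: 9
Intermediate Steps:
c(L) = 2 + L
c(0)*(-2) + 13 = (2 + 0)*(-2) + 13 = 2*(-2) + 13 = -4 + 13 = 9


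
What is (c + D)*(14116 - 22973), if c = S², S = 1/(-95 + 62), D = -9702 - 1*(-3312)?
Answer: 61633285613/1089 ≈ 5.6596e+7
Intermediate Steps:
D = -6390 (D = -9702 + 3312 = -6390)
S = -1/33 (S = 1/(-33) = -1/33 ≈ -0.030303)
c = 1/1089 (c = (-1/33)² = 1/1089 ≈ 0.00091827)
(c + D)*(14116 - 22973) = (1/1089 - 6390)*(14116 - 22973) = -6958709/1089*(-8857) = 61633285613/1089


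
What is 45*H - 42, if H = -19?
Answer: -897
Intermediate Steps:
45*H - 42 = 45*(-19) - 42 = -855 - 42 = -897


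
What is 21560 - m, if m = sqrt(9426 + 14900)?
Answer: 21560 - sqrt(24326) ≈ 21404.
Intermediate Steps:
m = sqrt(24326) ≈ 155.97
21560 - m = 21560 - sqrt(24326)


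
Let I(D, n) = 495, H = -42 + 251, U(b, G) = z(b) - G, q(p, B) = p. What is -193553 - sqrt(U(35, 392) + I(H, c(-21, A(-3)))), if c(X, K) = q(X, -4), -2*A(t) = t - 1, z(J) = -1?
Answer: -193553 - sqrt(102) ≈ -1.9356e+5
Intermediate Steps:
U(b, G) = -1 - G
H = 209
A(t) = 1/2 - t/2 (A(t) = -(t - 1)/2 = -(-1 + t)/2 = 1/2 - t/2)
c(X, K) = X
-193553 - sqrt(U(35, 392) + I(H, c(-21, A(-3)))) = -193553 - sqrt((-1 - 1*392) + 495) = -193553 - sqrt((-1 - 392) + 495) = -193553 - sqrt(-393 + 495) = -193553 - sqrt(102)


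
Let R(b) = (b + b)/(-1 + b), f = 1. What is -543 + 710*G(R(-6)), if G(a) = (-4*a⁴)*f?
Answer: -60193983/2401 ≈ -25070.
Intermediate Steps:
R(b) = 2*b/(-1 + b) (R(b) = (2*b)/(-1 + b) = 2*b/(-1 + b))
G(a) = -4*a⁴ (G(a) = -4*a⁴*1 = -4*a⁴)
-543 + 710*G(R(-6)) = -543 + 710*(-4*20736/(-1 - 6)⁴) = -543 + 710*(-4*(2*(-6)/(-7))⁴) = -543 + 710*(-4*(2*(-6)*(-⅐))⁴) = -543 + 710*(-4*(12/7)⁴) = -543 + 710*(-4*20736/2401) = -543 + 710*(-82944/2401) = -543 - 58890240/2401 = -60193983/2401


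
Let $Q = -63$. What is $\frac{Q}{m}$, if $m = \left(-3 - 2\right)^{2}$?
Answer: $- \frac{63}{25} \approx -2.52$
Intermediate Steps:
$m = 25$ ($m = \left(-5\right)^{2} = 25$)
$\frac{Q}{m} = - \frac{63}{25}$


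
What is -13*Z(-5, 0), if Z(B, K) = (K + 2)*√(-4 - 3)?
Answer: -26*I*√7 ≈ -68.79*I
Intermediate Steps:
Z(B, K) = I*√7*(2 + K) (Z(B, K) = (2 + K)*√(-7) = (2 + K)*(I*√7) = I*√7*(2 + K))
-13*Z(-5, 0) = -13*I*√7*(2 + 0) = -13*I*√7*2 = -26*I*√7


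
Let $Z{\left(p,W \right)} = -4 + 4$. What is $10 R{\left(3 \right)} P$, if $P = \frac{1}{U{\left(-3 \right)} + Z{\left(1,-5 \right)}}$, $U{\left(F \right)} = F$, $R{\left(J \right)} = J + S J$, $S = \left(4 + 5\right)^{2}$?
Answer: $-820$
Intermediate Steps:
$Z{\left(p,W \right)} = 0$
$S = 81$ ($S = 9^{2} = 81$)
$R{\left(J \right)} = 82 J$ ($R{\left(J \right)} = J + 81 J = 82 J$)
$P = - \frac{1}{3}$ ($P = \frac{1}{-3 + 0} = \frac{1}{-3} = - \frac{1}{3} \approx -0.33333$)
$10 R{\left(3 \right)} P = 10 \cdot 82 \cdot 3 \left(- \frac{1}{3}\right) = 10 \cdot 246 \left(- \frac{1}{3}\right) = 2460 \left(- \frac{1}{3}\right) = -820$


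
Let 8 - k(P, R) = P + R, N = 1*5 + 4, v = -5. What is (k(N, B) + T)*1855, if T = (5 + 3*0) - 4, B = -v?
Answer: -9275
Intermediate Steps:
B = 5 (B = -1*(-5) = 5)
N = 9 (N = 5 + 4 = 9)
T = 1 (T = (5 + 0) - 4 = 5 - 4 = 1)
k(P, R) = 8 - P - R (k(P, R) = 8 - (P + R) = 8 + (-P - R) = 8 - P - R)
(k(N, B) + T)*1855 = ((8 - 1*9 - 1*5) + 1)*1855 = ((8 - 9 - 5) + 1)*1855 = (-6 + 1)*1855 = -5*1855 = -9275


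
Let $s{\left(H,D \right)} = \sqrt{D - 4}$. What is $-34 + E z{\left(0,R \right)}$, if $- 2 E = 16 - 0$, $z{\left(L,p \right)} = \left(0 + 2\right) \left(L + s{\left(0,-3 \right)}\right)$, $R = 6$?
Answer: $-34 - 16 i \sqrt{7} \approx -34.0 - 42.332 i$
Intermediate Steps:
$s{\left(H,D \right)} = \sqrt{-4 + D}$
$z{\left(L,p \right)} = 2 L + 2 i \sqrt{7}$ ($z{\left(L,p \right)} = \left(0 + 2\right) \left(L + \sqrt{-4 - 3}\right) = 2 \left(L + \sqrt{-7}\right) = 2 \left(L + i \sqrt{7}\right) = 2 L + 2 i \sqrt{7}$)
$E = -8$ ($E = - \frac{16 - 0}{2} = - \frac{16 + 0}{2} = \left(- \frac{1}{2}\right) 16 = -8$)
$-34 + E z{\left(0,R \right)} = -34 - 8 \left(2 \cdot 0 + 2 i \sqrt{7}\right) = -34 - 8 \left(0 + 2 i \sqrt{7}\right) = -34 - 8 \cdot 2 i \sqrt{7} = -34 - 16 i \sqrt{7}$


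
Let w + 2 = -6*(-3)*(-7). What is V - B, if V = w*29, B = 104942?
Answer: -108654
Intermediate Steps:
w = -128 (w = -2 - 6*(-3)*(-7) = -2 + 18*(-7) = -2 - 126 = -128)
V = -3712 (V = -128*29 = -3712)
V - B = -3712 - 1*104942 = -3712 - 104942 = -108654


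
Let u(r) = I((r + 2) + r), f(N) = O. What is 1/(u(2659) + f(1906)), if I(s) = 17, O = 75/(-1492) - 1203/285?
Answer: 141740/1804163 ≈ 0.078563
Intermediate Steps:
O = -605417/141740 (O = 75*(-1/1492) - 1203*1/285 = -75/1492 - 401/95 = -605417/141740 ≈ -4.2713)
f(N) = -605417/141740
u(r) = 17
1/(u(2659) + f(1906)) = 1/(17 - 605417/141740) = 1/(1804163/141740) = 141740/1804163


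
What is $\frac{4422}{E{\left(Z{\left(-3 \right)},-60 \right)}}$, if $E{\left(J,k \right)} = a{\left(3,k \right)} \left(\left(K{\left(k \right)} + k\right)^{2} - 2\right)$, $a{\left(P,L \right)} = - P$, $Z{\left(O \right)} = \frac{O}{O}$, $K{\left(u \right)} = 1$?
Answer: $- \frac{1474}{3479} \approx -0.42369$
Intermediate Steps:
$Z{\left(O \right)} = 1$
$E{\left(J,k \right)} = 6 - 3 \left(1 + k\right)^{2}$ ($E{\left(J,k \right)} = \left(-1\right) 3 \left(\left(1 + k\right)^{2} - 2\right) = - 3 \left(-2 + \left(1 + k\right)^{2}\right) = 6 - 3 \left(1 + k\right)^{2}$)
$\frac{4422}{E{\left(Z{\left(-3 \right)},-60 \right)}} = \frac{4422}{6 - 3 \left(1 - 60\right)^{2}} = \frac{4422}{6 - 3 \left(-59\right)^{2}} = \frac{4422}{6 - 10443} = \frac{4422}{-10437} = 4422 \left(- \frac{1}{10437}\right) = - \frac{1474}{3479}$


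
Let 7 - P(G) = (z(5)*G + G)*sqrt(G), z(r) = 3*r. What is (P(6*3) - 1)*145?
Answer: 870 - 125280*sqrt(2) ≈ -1.7630e+5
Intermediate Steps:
P(G) = 7 - 16*G**(3/2) (P(G) = 7 - ((3*5)*G + G)*sqrt(G) = 7 - (15*G + G)*sqrt(G) = 7 - 16*G*sqrt(G) = 7 - 16*G**(3/2))
(P(6*3) - 1)*145 = ((7 - 16*54*sqrt(2)) - 1)*145 = ((7 - 864*sqrt(2)) - 1)*145 = (6 - 864*sqrt(2))*145 = 870 - 125280*sqrt(2)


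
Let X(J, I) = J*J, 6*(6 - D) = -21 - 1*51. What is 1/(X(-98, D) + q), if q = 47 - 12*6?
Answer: 1/9579 ≈ 0.00010439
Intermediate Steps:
D = 18 (D = 6 - (-21 - 1*51)/6 = 6 - (-21 - 51)/6 = 6 - ⅙*(-72) = 6 + 12 = 18)
q = -25 (q = 47 - 72 = -25)
X(J, I) = J²
1/(X(-98, D) + q) = 1/((-98)² - 25) = 1/(9604 - 25) = 1/9579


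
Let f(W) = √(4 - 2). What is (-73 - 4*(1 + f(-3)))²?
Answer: 5961 + 616*√2 ≈ 6832.2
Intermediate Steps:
f(W) = √2
(-73 - 4*(1 + f(-3)))² = (-73 - 4*(1 + √2))² = (-73 + (-4 - 4*√2))² = (-77 - 4*√2)²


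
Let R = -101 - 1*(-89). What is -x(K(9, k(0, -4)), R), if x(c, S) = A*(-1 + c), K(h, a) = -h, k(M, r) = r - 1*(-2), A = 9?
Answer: 90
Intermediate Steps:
k(M, r) = 2 + r (k(M, r) = r + 2 = 2 + r)
R = -12 (R = -101 + 89 = -12)
x(c, S) = -9 + 9*c (x(c, S) = 9*(-1 + c) = -9 + 9*c)
-x(K(9, k(0, -4)), R) = -(-9 + 9*(-1*9)) = -(-9 + 9*(-9)) = -(-9 - 81) = -1*(-90) = 90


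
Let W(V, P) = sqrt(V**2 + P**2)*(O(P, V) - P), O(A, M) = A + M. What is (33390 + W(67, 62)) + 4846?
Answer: 38236 + 67*sqrt(8333) ≈ 44352.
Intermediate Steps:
W(V, P) = V*sqrt(P**2 + V**2) (W(V, P) = sqrt(V**2 + P**2)*((P + V) - P) = sqrt(P**2 + V**2)*V = V*sqrt(P**2 + V**2))
(33390 + W(67, 62)) + 4846 = (33390 + 67*sqrt(62**2 + 67**2)) + 4846 = (33390 + 67*sqrt(3844 + 4489)) + 4846 = (33390 + 67*sqrt(8333)) + 4846 = 38236 + 67*sqrt(8333)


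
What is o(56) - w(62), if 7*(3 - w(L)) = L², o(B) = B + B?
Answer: 4607/7 ≈ 658.14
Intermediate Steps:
o(B) = 2*B
w(L) = 3 - L²/7
o(56) - w(62) = 2*56 - (3 - ⅐*62²) = 112 - (3 - ⅐*3844) = 112 - (3 - 3844/7) = 112 - 1*(-3823/7) = 112 + 3823/7 = 4607/7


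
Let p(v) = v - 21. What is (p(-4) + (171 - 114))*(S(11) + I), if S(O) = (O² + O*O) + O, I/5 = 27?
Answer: 12416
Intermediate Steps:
I = 135 (I = 5*27 = 135)
p(v) = -21 + v
S(O) = O + 2*O² (S(O) = (O² + O²) + O = 2*O² + O = O + 2*O²)
(p(-4) + (171 - 114))*(S(11) + I) = ((-21 - 4) + (171 - 114))*(11*(1 + 2*11) + 135) = (-25 + 57)*(11*(1 + 22) + 135) = 32*(11*23 + 135) = 32*(253 + 135) = 32*388 = 12416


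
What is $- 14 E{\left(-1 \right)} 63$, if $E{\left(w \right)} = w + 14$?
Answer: $-11466$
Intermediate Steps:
$E{\left(w \right)} = 14 + w$
$- 14 E{\left(-1 \right)} 63 = - 14 \left(14 - 1\right) 63 = \left(-14\right) 13 \cdot 63 = \left(-182\right) 63 = -11466$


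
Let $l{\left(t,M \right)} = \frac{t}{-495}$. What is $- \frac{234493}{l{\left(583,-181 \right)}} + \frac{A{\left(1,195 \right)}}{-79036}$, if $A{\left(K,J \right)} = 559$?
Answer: $\frac{834002464033}{4188908} \approx 1.991 \cdot 10^{5}$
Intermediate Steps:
$l{\left(t,M \right)} = - \frac{t}{495}$ ($l{\left(t,M \right)} = t \left(- \frac{1}{495}\right) = - \frac{t}{495}$)
$- \frac{234493}{l{\left(583,-181 \right)}} + \frac{A{\left(1,195 \right)}}{-79036} = - \frac{234493}{\left(- \frac{1}{495}\right) 583} + \frac{559}{-79036} = - \frac{234493}{- \frac{53}{45}} + 559 \left(- \frac{1}{79036}\right) = \left(-234493\right) \left(- \frac{45}{53}\right) - \frac{559}{79036} = \frac{10552185}{53} - \frac{559}{79036} = \frac{834002464033}{4188908}$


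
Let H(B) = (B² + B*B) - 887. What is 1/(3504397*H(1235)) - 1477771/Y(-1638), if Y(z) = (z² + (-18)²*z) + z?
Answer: -4009332444769733/5835036167967006 ≈ -0.68711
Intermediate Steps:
H(B) = -887 + 2*B² (H(B) = (B² + B²) - 887 = 2*B² - 887 = -887 + 2*B²)
Y(z) = z² + 325*z (Y(z) = (z² + 324*z) + z = z² + 325*z)
1/(3504397*H(1235)) - 1477771/Y(-1638) = 1/(3504397*(-887 + 2*1235²)) - 1477771*(-1/(1638*(325 - 1638))) = 1/(3504397*(-887 + 2*1525225)) - 1477771/((-1638*(-1313))) = 1/(3504397*(-887 + 3050450)) - 1477771/2150694 = (1/3504397)/3049563 - 1477771*1/2150694 = (1/3504397)*(1/3049563) - 1477771/2150694 = 1/10686879428511 - 1477771/2150694 = -4009332444769733/5835036167967006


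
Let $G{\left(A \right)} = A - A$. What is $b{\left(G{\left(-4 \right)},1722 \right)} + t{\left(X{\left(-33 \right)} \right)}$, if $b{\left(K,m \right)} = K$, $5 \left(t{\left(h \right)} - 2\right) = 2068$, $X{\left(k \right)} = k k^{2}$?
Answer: $\frac{2078}{5} \approx 415.6$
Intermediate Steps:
$X{\left(k \right)} = k^{3}$
$t{\left(h \right)} = \frac{2078}{5}$ ($t{\left(h \right)} = 2 + \frac{1}{5} \cdot 2068 = 2 + \frac{2068}{5} = \frac{2078}{5}$)
$G{\left(A \right)} = 0$
$b{\left(G{\left(-4 \right)},1722 \right)} + t{\left(X{\left(-33 \right)} \right)} = 0 + \frac{2078}{5} = \frac{2078}{5}$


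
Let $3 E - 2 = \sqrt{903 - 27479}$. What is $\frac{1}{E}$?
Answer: $\frac{1}{4430} - \frac{i \sqrt{1661}}{2215} \approx 0.00022573 - 0.0184 i$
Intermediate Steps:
$E = \frac{2}{3} + \frac{4 i \sqrt{1661}}{3}$ ($E = \frac{2}{3} + \frac{\sqrt{903 - 27479}}{3} = \frac{2}{3} + \frac{\sqrt{-26576}}{3} = \frac{2}{3} + \frac{4 i \sqrt{1661}}{3} \approx 0.66667 + 54.341 i$)
$\frac{1}{E} = \frac{1}{\frac{2}{3} + \frac{4 i \sqrt{1661}}{3}}$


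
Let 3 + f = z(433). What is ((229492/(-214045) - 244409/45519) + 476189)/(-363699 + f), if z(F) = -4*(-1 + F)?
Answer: -2319750560411171/1780213139373825 ≈ -1.3031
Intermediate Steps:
z(F) = 4 - 4*F
f = -1731 (f = -3 + (4 - 4*433) = -3 + (4 - 1732) = -3 - 1728 = -1731)
((229492/(-214045) - 244409/45519) + 476189)/(-363699 + f) = ((229492/(-214045) - 244409/45519) + 476189)/(-363699 - 1731) = ((229492*(-1/214045) - 244409*1/45519) + 476189)/(-365430) = ((-229492/214045 - 244409/45519) + 476189)*(-1/365430) = (-62760770753/9743114355 + 476189)*(-1/365430) = (4639501120822342/9743114355)*(-1/365430) = -2319750560411171/1780213139373825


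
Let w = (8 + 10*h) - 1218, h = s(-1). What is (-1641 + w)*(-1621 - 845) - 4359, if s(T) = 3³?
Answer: 6360387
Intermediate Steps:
s(T) = 27
h = 27
w = -940 (w = (8 + 10*27) - 1218 = (8 + 270) - 1218 = 278 - 1218 = -940)
(-1641 + w)*(-1621 - 845) - 4359 = (-1641 - 940)*(-1621 - 845) - 4359 = -2581*(-2466) - 4359 = 6364746 - 4359 = 6360387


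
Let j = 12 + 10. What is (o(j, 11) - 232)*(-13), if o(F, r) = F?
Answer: 2730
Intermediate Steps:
j = 22
(o(j, 11) - 232)*(-13) = (22 - 232)*(-13) = -210*(-13) = 2730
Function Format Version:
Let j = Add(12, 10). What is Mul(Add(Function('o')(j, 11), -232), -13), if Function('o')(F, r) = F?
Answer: 2730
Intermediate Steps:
j = 22
Mul(Add(Function('o')(j, 11), -232), -13) = Mul(Add(22, -232), -13) = Mul(-210, -13) = 2730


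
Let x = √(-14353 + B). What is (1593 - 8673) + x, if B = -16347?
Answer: -7080 + 10*I*√307 ≈ -7080.0 + 175.21*I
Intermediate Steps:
x = 10*I*√307 (x = √(-14353 - 16347) = √(-30700) = 10*I*√307 ≈ 175.21*I)
(1593 - 8673) + x = (1593 - 8673) + 10*I*√307 = -7080 + 10*I*√307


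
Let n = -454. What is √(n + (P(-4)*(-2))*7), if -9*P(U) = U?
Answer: I*√4142/3 ≈ 21.453*I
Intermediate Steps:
P(U) = -U/9
√(n + (P(-4)*(-2))*7) = √(-454 + (-⅑*(-4)*(-2))*7) = √(-454 + ((4/9)*(-2))*7) = √(-454 - 8/9*7) = √(-454 - 56/9) = √(-4142/9) = I*√4142/3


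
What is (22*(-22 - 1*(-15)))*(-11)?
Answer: 1694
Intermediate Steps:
(22*(-22 - 1*(-15)))*(-11) = (22*(-22 + 15))*(-11) = (22*(-7))*(-11) = -154*(-11) = 1694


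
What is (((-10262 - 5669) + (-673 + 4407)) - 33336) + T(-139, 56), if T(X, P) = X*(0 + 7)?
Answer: -46506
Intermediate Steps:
T(X, P) = 7*X (T(X, P) = X*7 = 7*X)
(((-10262 - 5669) + (-673 + 4407)) - 33336) + T(-139, 56) = (((-10262 - 5669) + (-673 + 4407)) - 33336) + 7*(-139) = ((-15931 + 3734) - 33336) - 973 = (-12197 - 33336) - 973 = -45533 - 973 = -46506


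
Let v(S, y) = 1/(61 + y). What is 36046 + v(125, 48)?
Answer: 3929015/109 ≈ 36046.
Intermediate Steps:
36046 + v(125, 48) = 36046 + 1/(61 + 48) = 36046 + 1/109 = 3929015/109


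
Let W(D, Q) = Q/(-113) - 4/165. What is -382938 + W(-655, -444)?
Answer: -7139806202/18645 ≈ -3.8293e+5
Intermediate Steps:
W(D, Q) = -4/165 - Q/113 (W(D, Q) = Q*(-1/113) - 4*1/165 = -Q/113 - 4/165 = -4/165 - Q/113)
-382938 + W(-655, -444) = -382938 + (-4/165 - 1/113*(-444)) = -382938 + (-4/165 + 444/113) = -382938 + 72808/18645 = -7139806202/18645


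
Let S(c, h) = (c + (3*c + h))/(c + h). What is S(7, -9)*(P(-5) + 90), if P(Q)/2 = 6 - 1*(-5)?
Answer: -1064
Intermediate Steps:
P(Q) = 22 (P(Q) = 2*(6 - 1*(-5)) = 2*(6 + 5) = 2*11 = 22)
S(c, h) = (h + 4*c)/(c + h) (S(c, h) = (c + (h + 3*c))/(c + h) = (h + 4*c)/(c + h))
S(7, -9)*(P(-5) + 90) = ((-9 + 4*7)/(7 - 9))*(22 + 90) = ((-9 + 28)/(-2))*112 = -1/2*19*112 = -19/2*112 = -1064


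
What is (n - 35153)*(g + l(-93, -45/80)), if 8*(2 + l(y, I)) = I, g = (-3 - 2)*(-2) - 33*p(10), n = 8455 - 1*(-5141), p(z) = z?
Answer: 888687325/128 ≈ 6.9429e+6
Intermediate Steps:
n = 13596 (n = 8455 + 5141 = 13596)
g = -320 (g = (-3 - 2)*(-2) - 33*10 = -5*(-2) - 330 = 10 - 330 = -320)
l(y, I) = -2 + I/8
(n - 35153)*(g + l(-93, -45/80)) = (13596 - 35153)*(-320 + (-2 + (-45/80)/8)) = -21557*(-320 + (-2 + (-45*1/80)/8)) = -21557*(-320 + (-2 + (⅛)*(-9/16))) = -21557*(-320 + (-2 - 9/128)) = -21557*(-320 - 265/128) = -21557*(-41225/128) = 888687325/128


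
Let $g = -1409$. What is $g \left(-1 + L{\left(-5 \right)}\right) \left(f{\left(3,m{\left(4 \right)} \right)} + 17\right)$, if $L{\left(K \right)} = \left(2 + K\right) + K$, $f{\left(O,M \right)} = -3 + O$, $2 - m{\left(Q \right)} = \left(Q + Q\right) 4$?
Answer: $215577$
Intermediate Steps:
$m{\left(Q \right)} = 2 - 8 Q$ ($m{\left(Q \right)} = 2 - \left(Q + Q\right) 4 = 2 - 2 Q 4 = 2 - 8 Q$)
$L{\left(K \right)} = 2 + 2 K$
$g \left(-1 + L{\left(-5 \right)}\right) \left(f{\left(3,m{\left(4 \right)} \right)} + 17\right) = - 1409 \left(-1 + \left(2 + 2 \left(-5\right)\right)\right) \left(\left(-3 + 3\right) + 17\right) = - 1409 \left(-1 + \left(2 - 10\right)\right) \left(0 + 17\right) = - 1409 \left(-1 - 8\right) 17 = - 1409 \left(\left(-9\right) 17\right) = \left(-1409\right) \left(-153\right) = 215577$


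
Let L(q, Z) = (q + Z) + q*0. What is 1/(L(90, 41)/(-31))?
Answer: -31/131 ≈ -0.23664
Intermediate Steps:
L(q, Z) = Z + q (L(q, Z) = (Z + q) + 0 = Z + q)
1/(L(90, 41)/(-31)) = 1/((41 + 90)/(-31)) = 1/(131*(-1/31)) = 1/(-131/31) = -31/131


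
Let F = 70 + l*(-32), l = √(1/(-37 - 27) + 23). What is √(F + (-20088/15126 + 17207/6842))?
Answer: √(21179304254475422 - 1190068122948496*√1471)/17248682 ≈ 9.0679*I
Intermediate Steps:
l = √1471/8 (l = √(1/(-64) + 23) = √(-1/64 + 23) = √(1471/64) = √1471/8 ≈ 4.7942)
F = 70 - 4*√1471 (F = 70 + (√1471/8)*(-32) = 70 - 4*√1471 ≈ -83.414)
√(F + (-20088/15126 + 17207/6842)) = √((70 - 4*√1471) + (-20088/15126 + 17207/6842)) = √((70 - 4*√1471) + (-20088*1/15126 + 17207*(1/6842))) = √((70 - 4*√1471) + (-3348/2521 + 17207/6842)) = √((70 - 4*√1471) + 20471831/17248682) = √(1227879571/17248682 - 4*√1471)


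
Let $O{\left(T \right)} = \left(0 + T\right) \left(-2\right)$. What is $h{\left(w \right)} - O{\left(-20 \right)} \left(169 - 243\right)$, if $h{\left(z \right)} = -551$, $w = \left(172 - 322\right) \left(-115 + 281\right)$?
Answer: $2409$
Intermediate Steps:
$O{\left(T \right)} = - 2 T$ ($O{\left(T \right)} = T \left(-2\right) = - 2 T$)
$w = -24900$ ($w = \left(-150\right) 166 = -24900$)
$h{\left(w \right)} - O{\left(-20 \right)} \left(169 - 243\right) = -551 - \left(-2\right) \left(-20\right) \left(169 - 243\right) = -551 - 40 \left(-74\right) = -551 - -2960 = -551 + 2960 = 2409$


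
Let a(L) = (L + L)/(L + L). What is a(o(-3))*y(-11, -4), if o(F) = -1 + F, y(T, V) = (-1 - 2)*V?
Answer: 12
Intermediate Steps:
y(T, V) = -3*V
a(L) = 1 (a(L) = (2*L)/((2*L)) = (2*L)*(1/(2*L)) = 1)
a(o(-3))*y(-11, -4) = 1*(-3*(-4)) = 1*12 = 12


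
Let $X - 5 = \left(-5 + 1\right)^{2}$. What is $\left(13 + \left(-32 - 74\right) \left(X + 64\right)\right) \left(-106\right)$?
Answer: $953682$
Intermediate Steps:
$X = 21$ ($X = 5 + \left(-5 + 1\right)^{2} = 5 + \left(-4\right)^{2} = 5 + 16 = 21$)
$\left(13 + \left(-32 - 74\right) \left(X + 64\right)\right) \left(-106\right) = \left(13 + \left(-32 - 74\right) \left(21 + 64\right)\right) \left(-106\right) = \left(13 - 9010\right) \left(-106\right) = \left(-8997\right) \left(-106\right) = 953682$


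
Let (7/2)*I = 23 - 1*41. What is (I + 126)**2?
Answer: 715716/49 ≈ 14606.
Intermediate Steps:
I = -36/7 (I = 2*(23 - 1*41)/7 = 2*(23 - 41)/7 = (2/7)*(-18) = -36/7 ≈ -5.1429)
(I + 126)**2 = (-36/7 + 126)**2 = (846/7)**2 = 715716/49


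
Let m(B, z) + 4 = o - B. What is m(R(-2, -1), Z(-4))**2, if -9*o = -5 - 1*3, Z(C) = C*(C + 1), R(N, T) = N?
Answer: 100/81 ≈ 1.2346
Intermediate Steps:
Z(C) = C*(1 + C)
o = 8/9 (o = -(-5 - 1*3)/9 = -(-5 - 3)/9 = -1/9*(-8) = 8/9 ≈ 0.88889)
m(B, z) = -28/9 - B (m(B, z) = -4 + (8/9 - B) = -28/9 - B)
m(R(-2, -1), Z(-4))**2 = (-28/9 - 1*(-2))**2 = (-28/9 + 2)**2 = (-10/9)**2 = 100/81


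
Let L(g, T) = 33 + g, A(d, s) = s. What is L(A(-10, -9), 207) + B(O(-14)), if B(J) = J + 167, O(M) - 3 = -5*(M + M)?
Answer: 334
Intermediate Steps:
O(M) = 3 - 10*M (O(M) = 3 - 5*(M + M) = 3 - 10*M)
B(J) = 167 + J
L(A(-10, -9), 207) + B(O(-14)) = (33 - 9) + (167 + (3 - 10*(-14))) = 24 + (167 + (3 + 140)) = 24 + (167 + 143) = 24 + 310 = 334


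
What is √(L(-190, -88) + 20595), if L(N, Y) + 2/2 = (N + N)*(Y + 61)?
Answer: √30854 ≈ 175.65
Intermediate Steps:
L(N, Y) = -1 + 2*N*(61 + Y) (L(N, Y) = -1 + (N + N)*(Y + 61) = -1 + (2*N)*(61 + Y) = -1 + 2*N*(61 + Y))
√(L(-190, -88) + 20595) = √((-1 + 122*(-190) + 2*(-190)*(-88)) + 20595) = √((-1 - 23180 + 33440) + 20595) = √(10259 + 20595) = √30854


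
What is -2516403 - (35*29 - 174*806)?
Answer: -2377174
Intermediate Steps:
-2516403 - (35*29 - 174*806) = -2516403 - (1015 - 140244) = -2516403 - 1*(-139229) = -2516403 + 139229 = -2377174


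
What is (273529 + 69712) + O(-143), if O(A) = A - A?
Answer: 343241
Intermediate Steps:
O(A) = 0
(273529 + 69712) + O(-143) = (273529 + 69712) + 0 = 343241 + 0 = 343241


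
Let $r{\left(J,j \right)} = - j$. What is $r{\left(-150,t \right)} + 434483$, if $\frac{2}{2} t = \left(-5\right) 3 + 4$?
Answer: $434494$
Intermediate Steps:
$t = -11$ ($t = \left(-5\right) 3 + 4 = -15 + 4 = -11$)
$r{\left(-150,t \right)} + 434483 = \left(-1\right) \left(-11\right) + 434483 = 11 + 434483 = 434494$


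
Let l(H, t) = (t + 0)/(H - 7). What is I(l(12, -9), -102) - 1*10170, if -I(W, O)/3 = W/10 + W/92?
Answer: -23389623/2300 ≈ -10169.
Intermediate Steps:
l(H, t) = t/(-7 + H)
I(W, O) = -153*W/460 (I(W, O) = -3*(W/10 + W/92) = -153*W/460)
I(l(12, -9), -102) - 1*10170 = -(-1377)/(460*(-7 + 12)) - 1*10170 = -(-1377)/(460*5) - 10170 = -153/460*(-9/5) - 10170 = 1377/2300 - 10170 = -23389623/2300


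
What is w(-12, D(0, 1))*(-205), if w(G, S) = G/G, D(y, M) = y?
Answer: -205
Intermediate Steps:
w(G, S) = 1
w(-12, D(0, 1))*(-205) = 1*(-205) = -205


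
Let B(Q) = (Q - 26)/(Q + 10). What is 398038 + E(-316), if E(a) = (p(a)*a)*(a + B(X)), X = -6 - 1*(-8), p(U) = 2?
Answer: 599014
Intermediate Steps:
X = 2 (X = -6 + 8 = 2)
B(Q) = (-26 + Q)/(10 + Q)
E(a) = 2*a*(-2 + a) (E(a) = (2*a)*(a + (-26 + 2)/(10 + 2)) = (2*a)*(a - 24/12) = (2*a)*(a + (1/12)*(-24)) = (2*a)*(a - 2) = (2*a)*(-2 + a) = 2*a*(-2 + a))
398038 + E(-316) = 398038 + 2*(-316)*(-2 - 316) = 398038 + 2*(-316)*(-318) = 398038 + 200976 = 599014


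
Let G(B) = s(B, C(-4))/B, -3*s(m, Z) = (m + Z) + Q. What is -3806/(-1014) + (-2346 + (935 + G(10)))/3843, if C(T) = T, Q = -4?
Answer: 32989091/9742005 ≈ 3.3863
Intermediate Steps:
s(m, Z) = 4/3 - Z/3 - m/3 (s(m, Z) = -((m + Z) - 4)/3 = -((Z + m) - 4)/3 = -(-4 + Z + m)/3 = 4/3 - Z/3 - m/3)
G(B) = (8/3 - B/3)/B (G(B) = (4/3 - 1/3*(-4) - B/3)/B = (4/3 + 4/3 - B/3)/B = (8/3 - B/3)/B)
-3806/(-1014) + (-2346 + (935 + G(10)))/3843 = -3806/(-1014) + (-2346 + (935 + (1/3)*(8 - 1*10)/10))/3843 = -3806*(-1/1014) + (-2346 + (935 + (1/3)*(1/10)*(8 - 10)))*(1/3843) = 1903/507 + (-2346 + (935 + (1/3)*(1/10)*(-2)))*(1/3843) = 1903/507 + (-2346 + (935 - 1/15))*(1/3843) = 1903/507 + (-2346 + 14024/15)*(1/3843) = 1903/507 - 21166/15*1/3843 = 1903/507 - 21166/57645 = 32989091/9742005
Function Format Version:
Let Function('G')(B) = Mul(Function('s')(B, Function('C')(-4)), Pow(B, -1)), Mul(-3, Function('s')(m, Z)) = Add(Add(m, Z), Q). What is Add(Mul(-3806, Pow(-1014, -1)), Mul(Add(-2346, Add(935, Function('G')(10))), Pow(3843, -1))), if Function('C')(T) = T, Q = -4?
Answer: Rational(32989091, 9742005) ≈ 3.3863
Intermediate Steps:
Function('s')(m, Z) = Add(Rational(4, 3), Mul(Rational(-1, 3), Z), Mul(Rational(-1, 3), m)) (Function('s')(m, Z) = Mul(Rational(-1, 3), Add(Add(m, Z), -4)) = Mul(Rational(-1, 3), Add(Add(Z, m), -4)) = Mul(Rational(-1, 3), Add(-4, Z, m)) = Add(Rational(4, 3), Mul(Rational(-1, 3), Z), Mul(Rational(-1, 3), m)))
Function('G')(B) = Mul(Pow(B, -1), Add(Rational(8, 3), Mul(Rational(-1, 3), B))) (Function('G')(B) = Mul(Add(Rational(4, 3), Mul(Rational(-1, 3), -4), Mul(Rational(-1, 3), B)), Pow(B, -1)) = Mul(Add(Rational(4, 3), Rational(4, 3), Mul(Rational(-1, 3), B)), Pow(B, -1)) = Mul(Add(Rational(8, 3), Mul(Rational(-1, 3), B)), Pow(B, -1)) = Mul(Pow(B, -1), Add(Rational(8, 3), Mul(Rational(-1, 3), B))))
Add(Mul(-3806, Pow(-1014, -1)), Mul(Add(-2346, Add(935, Function('G')(10))), Pow(3843, -1))) = Add(Mul(-3806, Pow(-1014, -1)), Mul(Add(-2346, Add(935, Mul(Rational(1, 3), Pow(10, -1), Add(8, Mul(-1, 10))))), Pow(3843, -1))) = Add(Mul(-3806, Rational(-1, 1014)), Mul(Add(-2346, Add(935, Mul(Rational(1, 3), Rational(1, 10), Add(8, -10)))), Rational(1, 3843))) = Add(Rational(1903, 507), Mul(Add(-2346, Add(935, Mul(Rational(1, 3), Rational(1, 10), -2))), Rational(1, 3843))) = Add(Rational(1903, 507), Mul(Add(-2346, Add(935, Rational(-1, 15))), Rational(1, 3843))) = Add(Rational(1903, 507), Mul(Add(-2346, Rational(14024, 15)), Rational(1, 3843))) = Add(Rational(1903, 507), Mul(Rational(-21166, 15), Rational(1, 3843))) = Add(Rational(1903, 507), Rational(-21166, 57645)) = Rational(32989091, 9742005)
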